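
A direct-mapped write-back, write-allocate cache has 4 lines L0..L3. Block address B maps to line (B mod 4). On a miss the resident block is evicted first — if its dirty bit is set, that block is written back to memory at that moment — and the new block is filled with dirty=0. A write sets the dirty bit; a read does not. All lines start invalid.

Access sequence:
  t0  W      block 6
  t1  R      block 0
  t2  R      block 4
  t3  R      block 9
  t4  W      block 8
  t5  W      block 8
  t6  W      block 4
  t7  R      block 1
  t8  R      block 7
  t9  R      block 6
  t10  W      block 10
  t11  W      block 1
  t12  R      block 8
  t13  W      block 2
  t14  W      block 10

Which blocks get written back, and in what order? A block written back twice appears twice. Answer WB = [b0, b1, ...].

WB = [8, 6, 4, 10, 2]

0: W B6 → L2 miss [D]
1: R B0 → L0 miss [-]
2: R B4 → L0 miss [-]
3: R B9 → L1 miss [-]
4: W B8 → L0 miss [D]
5: W B8 → L0 hit [D]
6: W B4 → L0 miss wb→B8 [D]
7: R B1 → L1 miss [-]
8: R B7 → L3 miss [-]
9: R B6 → L2 hit [D]
10: W B10 → L2 miss wb→B6 [D]
11: W B1 → L1 hit [D]
12: R B8 → L0 miss wb→B4 [-]
13: W B2 → L2 miss wb→B10 [D]
14: W B10 → L2 miss wb→B2 [D]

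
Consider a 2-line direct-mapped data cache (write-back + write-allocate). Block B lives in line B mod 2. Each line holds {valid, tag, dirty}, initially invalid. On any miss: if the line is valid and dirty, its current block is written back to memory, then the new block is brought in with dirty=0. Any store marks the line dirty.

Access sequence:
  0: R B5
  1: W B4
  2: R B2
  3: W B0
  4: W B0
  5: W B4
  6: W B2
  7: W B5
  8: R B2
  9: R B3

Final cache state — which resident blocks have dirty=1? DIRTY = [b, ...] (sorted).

DIRTY = [2]

0: R B5 → L1 miss [-]
1: W B4 → L0 miss [D]
2: R B2 → L0 miss wb→B4 [-]
3: W B0 → L0 miss [D]
4: W B0 → L0 hit [D]
5: W B4 → L0 miss wb→B0 [D]
6: W B2 → L0 miss wb→B4 [D]
7: W B5 → L1 hit [D]
8: R B2 → L0 hit [D]
9: R B3 → L1 miss wb→B5 [-]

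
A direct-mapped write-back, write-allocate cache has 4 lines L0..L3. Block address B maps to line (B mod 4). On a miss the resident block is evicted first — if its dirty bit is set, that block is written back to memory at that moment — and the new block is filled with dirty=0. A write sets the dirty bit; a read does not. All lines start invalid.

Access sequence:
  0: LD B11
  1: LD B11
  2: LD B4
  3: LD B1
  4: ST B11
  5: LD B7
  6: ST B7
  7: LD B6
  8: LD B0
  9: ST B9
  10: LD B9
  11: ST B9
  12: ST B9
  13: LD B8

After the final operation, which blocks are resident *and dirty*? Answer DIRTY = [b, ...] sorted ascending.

0: R B11 → L3 miss [-]
1: R B11 → L3 hit [-]
2: R B4 → L0 miss [-]
3: R B1 → L1 miss [-]
4: W B11 → L3 hit [D]
5: R B7 → L3 miss wb→B11 [-]
6: W B7 → L3 hit [D]
7: R B6 → L2 miss [-]
8: R B0 → L0 miss [-]
9: W B9 → L1 miss [D]
10: R B9 → L1 hit [D]
11: W B9 → L1 hit [D]
12: W B9 → L1 hit [D]
13: R B8 → L0 miss [-]

DIRTY = [7, 9]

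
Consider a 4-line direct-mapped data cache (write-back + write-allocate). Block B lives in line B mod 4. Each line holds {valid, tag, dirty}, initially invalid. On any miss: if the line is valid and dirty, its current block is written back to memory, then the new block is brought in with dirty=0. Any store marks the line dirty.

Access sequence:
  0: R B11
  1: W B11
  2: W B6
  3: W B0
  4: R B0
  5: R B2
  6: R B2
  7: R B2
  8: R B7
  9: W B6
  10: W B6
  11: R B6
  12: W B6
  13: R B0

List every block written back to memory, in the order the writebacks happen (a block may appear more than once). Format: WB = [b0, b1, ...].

0: R B11 → L3 miss [-]
1: W B11 → L3 hit [D]
2: W B6 → L2 miss [D]
3: W B0 → L0 miss [D]
4: R B0 → L0 hit [D]
5: R B2 → L2 miss wb→B6 [-]
6: R B2 → L2 hit [-]
7: R B2 → L2 hit [-]
8: R B7 → L3 miss wb→B11 [-]
9: W B6 → L2 miss [D]
10: W B6 → L2 hit [D]
11: R B6 → L2 hit [D]
12: W B6 → L2 hit [D]
13: R B0 → L0 hit [D]

WB = [6, 11]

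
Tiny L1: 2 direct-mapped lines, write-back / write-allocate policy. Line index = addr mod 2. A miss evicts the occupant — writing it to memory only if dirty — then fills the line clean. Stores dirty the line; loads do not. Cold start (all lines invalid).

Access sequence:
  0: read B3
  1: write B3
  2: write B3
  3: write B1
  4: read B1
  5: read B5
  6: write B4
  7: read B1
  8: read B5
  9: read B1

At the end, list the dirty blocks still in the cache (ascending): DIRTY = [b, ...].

0: R B3 -> L1 miss  d=-]
1: W B3 -> L1 hit  d=D]
2: W B3 -> L1 hit  d=D]
3: W B1 -> L1 miss wb->B3  d=D]
4: R B1 -> L1 hit  d=D]
5: R B5 -> L1 miss wb->B1  d=-]
6: W B4 -> L0 miss  d=D]
7: R B1 -> L1 miss  d=-]
8: R B5 -> L1 miss  d=-]
9: R B1 -> L1 miss  d=-]

DIRTY = [4]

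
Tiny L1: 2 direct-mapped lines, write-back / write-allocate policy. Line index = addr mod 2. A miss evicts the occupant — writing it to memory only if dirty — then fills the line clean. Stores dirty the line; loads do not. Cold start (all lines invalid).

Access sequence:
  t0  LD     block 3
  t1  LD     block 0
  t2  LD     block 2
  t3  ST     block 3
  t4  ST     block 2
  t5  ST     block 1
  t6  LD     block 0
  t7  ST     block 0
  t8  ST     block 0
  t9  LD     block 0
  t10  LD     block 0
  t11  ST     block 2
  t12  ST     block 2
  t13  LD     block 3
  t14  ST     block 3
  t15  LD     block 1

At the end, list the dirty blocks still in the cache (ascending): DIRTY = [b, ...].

  0 | R B3 → L1 miss [-]
  1 | R B0 → L0 miss [-]
  2 | R B2 → L0 miss [-]
  3 | W B3 → L1 hit [D]
  4 | W B2 → L0 hit [D]
  5 | W B1 → L1 miss wb→B3 [D]
  6 | R B0 → L0 miss wb→B2 [-]
  7 | W B0 → L0 hit [D]
  8 | W B0 → L0 hit [D]
  9 | R B0 → L0 hit [D]
  10 | R B0 → L0 hit [D]
  11 | W B2 → L0 miss wb→B0 [D]
  12 | W B2 → L0 hit [D]
  13 | R B3 → L1 miss wb→B1 [-]
  14 | W B3 → L1 hit [D]
  15 | R B1 → L1 miss wb→B3 [-]

DIRTY = [2]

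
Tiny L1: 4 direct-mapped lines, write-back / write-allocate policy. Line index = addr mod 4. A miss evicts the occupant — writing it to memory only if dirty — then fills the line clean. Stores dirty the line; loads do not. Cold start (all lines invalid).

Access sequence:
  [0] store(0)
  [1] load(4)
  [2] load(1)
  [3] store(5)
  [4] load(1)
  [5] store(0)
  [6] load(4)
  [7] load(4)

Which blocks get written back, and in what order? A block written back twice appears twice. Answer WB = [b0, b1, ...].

WB = [0, 5, 0]

0: W B0 -> L0 miss  d=D]
1: R B4 -> L0 miss wb->B0  d=-]
2: R B1 -> L1 miss  d=-]
3: W B5 -> L1 miss  d=D]
4: R B1 -> L1 miss wb->B5  d=-]
5: W B0 -> L0 miss  d=D]
6: R B4 -> L0 miss wb->B0  d=-]
7: R B4 -> L0 hit  d=-]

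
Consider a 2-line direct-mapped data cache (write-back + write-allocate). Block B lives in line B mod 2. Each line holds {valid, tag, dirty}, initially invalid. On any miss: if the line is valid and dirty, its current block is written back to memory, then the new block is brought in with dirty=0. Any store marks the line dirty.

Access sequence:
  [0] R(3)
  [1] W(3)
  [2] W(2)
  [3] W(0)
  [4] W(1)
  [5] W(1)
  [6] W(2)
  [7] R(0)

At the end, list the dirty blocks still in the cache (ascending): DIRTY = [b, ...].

DIRTY = [1]

0: R B3 -> L1 miss  d=-]
1: W B3 -> L1 hit  d=D]
2: W B2 -> L0 miss  d=D]
3: W B0 -> L0 miss wb->B2  d=D]
4: W B1 -> L1 miss wb->B3  d=D]
5: W B1 -> L1 hit  d=D]
6: W B2 -> L0 miss wb->B0  d=D]
7: R B0 -> L0 miss wb->B2  d=-]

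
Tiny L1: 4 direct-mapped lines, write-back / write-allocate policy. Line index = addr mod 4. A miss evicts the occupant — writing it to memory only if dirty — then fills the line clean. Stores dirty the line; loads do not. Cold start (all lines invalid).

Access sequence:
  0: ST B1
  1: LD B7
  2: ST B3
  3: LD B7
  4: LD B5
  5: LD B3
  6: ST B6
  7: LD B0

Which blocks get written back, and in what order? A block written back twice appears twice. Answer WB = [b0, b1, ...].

WB = [3, 1]

  0 | W B1 → L1 miss [D]
  1 | R B7 → L3 miss [-]
  2 | W B3 → L3 miss [D]
  3 | R B7 → L3 miss wb→B3 [-]
  4 | R B5 → L1 miss wb→B1 [-]
  5 | R B3 → L3 miss [-]
  6 | W B6 → L2 miss [D]
  7 | R B0 → L0 miss [-]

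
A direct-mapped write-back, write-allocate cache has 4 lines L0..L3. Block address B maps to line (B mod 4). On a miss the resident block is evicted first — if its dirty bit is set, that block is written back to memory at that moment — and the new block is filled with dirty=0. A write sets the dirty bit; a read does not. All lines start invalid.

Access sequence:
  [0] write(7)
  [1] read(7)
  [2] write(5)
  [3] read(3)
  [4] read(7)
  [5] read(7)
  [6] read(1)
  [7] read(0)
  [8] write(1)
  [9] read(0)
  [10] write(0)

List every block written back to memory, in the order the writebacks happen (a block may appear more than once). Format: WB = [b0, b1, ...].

0: W B7 → L3 miss [D]
1: R B7 → L3 hit [D]
2: W B5 → L1 miss [D]
3: R B3 → L3 miss wb→B7 [-]
4: R B7 → L3 miss [-]
5: R B7 → L3 hit [-]
6: R B1 → L1 miss wb→B5 [-]
7: R B0 → L0 miss [-]
8: W B1 → L1 hit [D]
9: R B0 → L0 hit [-]
10: W B0 → L0 hit [D]

WB = [7, 5]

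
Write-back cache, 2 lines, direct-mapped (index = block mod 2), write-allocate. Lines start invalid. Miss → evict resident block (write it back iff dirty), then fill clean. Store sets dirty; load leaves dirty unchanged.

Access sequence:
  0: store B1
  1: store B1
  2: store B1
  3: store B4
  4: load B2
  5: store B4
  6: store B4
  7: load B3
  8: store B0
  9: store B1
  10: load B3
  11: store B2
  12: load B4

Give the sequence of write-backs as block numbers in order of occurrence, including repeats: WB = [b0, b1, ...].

0: W B1 → L1 miss [D]
1: W B1 → L1 hit [D]
2: W B1 → L1 hit [D]
3: W B4 → L0 miss [D]
4: R B2 → L0 miss wb→B4 [-]
5: W B4 → L0 miss [D]
6: W B4 → L0 hit [D]
7: R B3 → L1 miss wb→B1 [-]
8: W B0 → L0 miss wb→B4 [D]
9: W B1 → L1 miss [D]
10: R B3 → L1 miss wb→B1 [-]
11: W B2 → L0 miss wb→B0 [D]
12: R B4 → L0 miss wb→B2 [-]

WB = [4, 1, 4, 1, 0, 2]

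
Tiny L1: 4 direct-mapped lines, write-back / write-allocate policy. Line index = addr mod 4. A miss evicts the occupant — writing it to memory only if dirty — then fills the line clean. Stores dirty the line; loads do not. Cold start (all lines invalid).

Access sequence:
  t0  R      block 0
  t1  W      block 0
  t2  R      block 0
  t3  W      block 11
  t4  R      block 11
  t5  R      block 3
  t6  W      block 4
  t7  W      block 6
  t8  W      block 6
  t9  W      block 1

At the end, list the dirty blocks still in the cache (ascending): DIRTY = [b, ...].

0: R B0 → L0 miss [-]
1: W B0 → L0 hit [D]
2: R B0 → L0 hit [D]
3: W B11 → L3 miss [D]
4: R B11 → L3 hit [D]
5: R B3 → L3 miss wb→B11 [-]
6: W B4 → L0 miss wb→B0 [D]
7: W B6 → L2 miss [D]
8: W B6 → L2 hit [D]
9: W B1 → L1 miss [D]

DIRTY = [1, 4, 6]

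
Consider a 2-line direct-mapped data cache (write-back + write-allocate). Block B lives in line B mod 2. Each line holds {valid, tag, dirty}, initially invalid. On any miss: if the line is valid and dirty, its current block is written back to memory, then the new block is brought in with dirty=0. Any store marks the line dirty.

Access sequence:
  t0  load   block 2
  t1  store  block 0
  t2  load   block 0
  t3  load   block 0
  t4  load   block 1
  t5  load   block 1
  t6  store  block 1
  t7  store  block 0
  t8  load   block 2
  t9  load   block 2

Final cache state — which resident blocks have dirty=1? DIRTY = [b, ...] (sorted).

DIRTY = [1]

0: R B2 → L0 miss [-]
1: W B0 → L0 miss [D]
2: R B0 → L0 hit [D]
3: R B0 → L0 hit [D]
4: R B1 → L1 miss [-]
5: R B1 → L1 hit [-]
6: W B1 → L1 hit [D]
7: W B0 → L0 hit [D]
8: R B2 → L0 miss wb→B0 [-]
9: R B2 → L0 hit [-]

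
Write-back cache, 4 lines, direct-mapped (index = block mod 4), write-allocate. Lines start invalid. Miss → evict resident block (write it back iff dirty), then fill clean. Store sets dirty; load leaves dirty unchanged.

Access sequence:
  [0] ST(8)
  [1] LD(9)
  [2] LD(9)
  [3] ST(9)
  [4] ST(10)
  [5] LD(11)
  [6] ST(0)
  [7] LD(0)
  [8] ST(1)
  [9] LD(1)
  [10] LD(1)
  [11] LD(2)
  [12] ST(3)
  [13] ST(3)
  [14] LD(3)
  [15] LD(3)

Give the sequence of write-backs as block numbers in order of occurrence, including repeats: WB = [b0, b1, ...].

0: W B8 -> L0 miss  d=D]
1: R B9 -> L1 miss  d=-]
2: R B9 -> L1 hit  d=-]
3: W B9 -> L1 hit  d=D]
4: W B10 -> L2 miss  d=D]
5: R B11 -> L3 miss  d=-]
6: W B0 -> L0 miss wb->B8  d=D]
7: R B0 -> L0 hit  d=D]
8: W B1 -> L1 miss wb->B9  d=D]
9: R B1 -> L1 hit  d=D]
10: R B1 -> L1 hit  d=D]
11: R B2 -> L2 miss wb->B10  d=-]
12: W B3 -> L3 miss  d=D]
13: W B3 -> L3 hit  d=D]
14: R B3 -> L3 hit  d=D]
15: R B3 -> L3 hit  d=D]

WB = [8, 9, 10]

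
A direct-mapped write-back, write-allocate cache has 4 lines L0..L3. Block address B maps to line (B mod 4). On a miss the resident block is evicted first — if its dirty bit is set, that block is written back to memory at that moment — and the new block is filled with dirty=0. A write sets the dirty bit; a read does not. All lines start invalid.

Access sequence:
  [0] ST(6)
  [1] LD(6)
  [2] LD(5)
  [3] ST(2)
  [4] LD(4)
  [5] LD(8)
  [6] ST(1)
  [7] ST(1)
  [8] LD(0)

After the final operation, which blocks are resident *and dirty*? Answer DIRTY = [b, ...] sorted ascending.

0: W B6 -> L2 miss  d=D]
1: R B6 -> L2 hit  d=D]
2: R B5 -> L1 miss  d=-]
3: W B2 -> L2 miss wb->B6  d=D]
4: R B4 -> L0 miss  d=-]
5: R B8 -> L0 miss  d=-]
6: W B1 -> L1 miss  d=D]
7: W B1 -> L1 hit  d=D]
8: R B0 -> L0 miss  d=-]

DIRTY = [1, 2]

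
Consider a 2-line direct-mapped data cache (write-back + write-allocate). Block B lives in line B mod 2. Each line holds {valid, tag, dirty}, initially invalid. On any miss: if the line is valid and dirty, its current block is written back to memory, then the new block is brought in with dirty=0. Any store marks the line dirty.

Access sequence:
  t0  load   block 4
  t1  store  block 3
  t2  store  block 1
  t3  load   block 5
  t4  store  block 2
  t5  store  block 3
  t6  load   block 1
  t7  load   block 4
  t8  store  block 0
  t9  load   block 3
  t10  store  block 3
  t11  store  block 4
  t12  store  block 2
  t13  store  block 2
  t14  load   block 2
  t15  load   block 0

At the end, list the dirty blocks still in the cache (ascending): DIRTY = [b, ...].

0: R B4 -> L0 miss  d=-]
1: W B3 -> L1 miss  d=D]
2: W B1 -> L1 miss wb->B3  d=D]
3: R B5 -> L1 miss wb->B1  d=-]
4: W B2 -> L0 miss  d=D]
5: W B3 -> L1 miss  d=D]
6: R B1 -> L1 miss wb->B3  d=-]
7: R B4 -> L0 miss wb->B2  d=-]
8: W B0 -> L0 miss  d=D]
9: R B3 -> L1 miss  d=-]
10: W B3 -> L1 hit  d=D]
11: W B4 -> L0 miss wb->B0  d=D]
12: W B2 -> L0 miss wb->B4  d=D]
13: W B2 -> L0 hit  d=D]
14: R B2 -> L0 hit  d=D]
15: R B0 -> L0 miss wb->B2  d=-]

DIRTY = [3]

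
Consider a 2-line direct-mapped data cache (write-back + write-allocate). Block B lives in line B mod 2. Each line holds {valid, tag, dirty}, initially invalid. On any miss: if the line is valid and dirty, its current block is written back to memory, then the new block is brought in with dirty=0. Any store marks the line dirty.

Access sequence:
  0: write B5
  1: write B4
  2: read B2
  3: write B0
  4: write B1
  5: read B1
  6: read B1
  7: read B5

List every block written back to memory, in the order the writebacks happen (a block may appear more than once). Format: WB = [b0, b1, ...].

0: W B5 -> L1 miss  d=D]
1: W B4 -> L0 miss  d=D]
2: R B2 -> L0 miss wb->B4  d=-]
3: W B0 -> L0 miss  d=D]
4: W B1 -> L1 miss wb->B5  d=D]
5: R B1 -> L1 hit  d=D]
6: R B1 -> L1 hit  d=D]
7: R B5 -> L1 miss wb->B1  d=-]

WB = [4, 5, 1]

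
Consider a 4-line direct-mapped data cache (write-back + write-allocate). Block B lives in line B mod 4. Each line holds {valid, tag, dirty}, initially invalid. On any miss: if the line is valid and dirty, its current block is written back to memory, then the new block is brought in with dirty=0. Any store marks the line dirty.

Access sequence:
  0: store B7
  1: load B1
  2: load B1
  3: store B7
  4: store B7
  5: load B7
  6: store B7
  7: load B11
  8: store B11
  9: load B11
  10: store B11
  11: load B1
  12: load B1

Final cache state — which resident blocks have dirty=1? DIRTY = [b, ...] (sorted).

0: W B7 → L3 miss [D]
1: R B1 → L1 miss [-]
2: R B1 → L1 hit [-]
3: W B7 → L3 hit [D]
4: W B7 → L3 hit [D]
5: R B7 → L3 hit [D]
6: W B7 → L3 hit [D]
7: R B11 → L3 miss wb→B7 [-]
8: W B11 → L3 hit [D]
9: R B11 → L3 hit [D]
10: W B11 → L3 hit [D]
11: R B1 → L1 hit [-]
12: R B1 → L1 hit [-]

DIRTY = [11]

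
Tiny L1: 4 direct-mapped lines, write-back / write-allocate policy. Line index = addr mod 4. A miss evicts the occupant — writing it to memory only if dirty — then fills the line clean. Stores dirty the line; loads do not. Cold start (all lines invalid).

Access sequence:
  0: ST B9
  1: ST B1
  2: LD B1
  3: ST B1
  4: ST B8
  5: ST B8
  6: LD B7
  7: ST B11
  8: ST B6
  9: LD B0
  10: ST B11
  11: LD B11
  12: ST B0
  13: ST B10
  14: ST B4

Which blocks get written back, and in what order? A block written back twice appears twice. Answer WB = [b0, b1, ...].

WB = [9, 8, 6, 0]

0: W B9 -> L1 miss  d=D]
1: W B1 -> L1 miss wb->B9  d=D]
2: R B1 -> L1 hit  d=D]
3: W B1 -> L1 hit  d=D]
4: W B8 -> L0 miss  d=D]
5: W B8 -> L0 hit  d=D]
6: R B7 -> L3 miss  d=-]
7: W B11 -> L3 miss  d=D]
8: W B6 -> L2 miss  d=D]
9: R B0 -> L0 miss wb->B8  d=-]
10: W B11 -> L3 hit  d=D]
11: R B11 -> L3 hit  d=D]
12: W B0 -> L0 hit  d=D]
13: W B10 -> L2 miss wb->B6  d=D]
14: W B4 -> L0 miss wb->B0  d=D]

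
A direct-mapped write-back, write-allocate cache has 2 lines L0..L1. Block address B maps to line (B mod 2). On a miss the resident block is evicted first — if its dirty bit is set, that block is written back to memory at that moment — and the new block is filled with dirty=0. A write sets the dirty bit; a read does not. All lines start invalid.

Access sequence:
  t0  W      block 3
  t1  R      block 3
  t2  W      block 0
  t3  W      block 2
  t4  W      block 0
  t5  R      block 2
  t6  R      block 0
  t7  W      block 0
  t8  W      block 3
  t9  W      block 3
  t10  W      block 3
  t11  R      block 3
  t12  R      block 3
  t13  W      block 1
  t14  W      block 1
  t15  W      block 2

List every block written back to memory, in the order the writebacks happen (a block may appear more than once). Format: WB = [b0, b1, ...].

WB = [0, 2, 0, 3, 0]

  0 | W B3 → L1 miss [D]
  1 | R B3 → L1 hit [D]
  2 | W B0 → L0 miss [D]
  3 | W B2 → L0 miss wb→B0 [D]
  4 | W B0 → L0 miss wb→B2 [D]
  5 | R B2 → L0 miss wb→B0 [-]
  6 | R B0 → L0 miss [-]
  7 | W B0 → L0 hit [D]
  8 | W B3 → L1 hit [D]
  9 | W B3 → L1 hit [D]
  10 | W B3 → L1 hit [D]
  11 | R B3 → L1 hit [D]
  12 | R B3 → L1 hit [D]
  13 | W B1 → L1 miss wb→B3 [D]
  14 | W B1 → L1 hit [D]
  15 | W B2 → L0 miss wb→B0 [D]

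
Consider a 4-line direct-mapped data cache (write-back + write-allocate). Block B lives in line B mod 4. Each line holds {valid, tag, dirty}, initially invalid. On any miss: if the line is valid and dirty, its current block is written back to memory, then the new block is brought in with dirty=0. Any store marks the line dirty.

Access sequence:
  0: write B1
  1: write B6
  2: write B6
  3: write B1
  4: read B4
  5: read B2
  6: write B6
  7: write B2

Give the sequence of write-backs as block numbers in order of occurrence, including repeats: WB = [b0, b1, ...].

WB = [6, 6]

0: W B1 -> L1 miss  d=D]
1: W B6 -> L2 miss  d=D]
2: W B6 -> L2 hit  d=D]
3: W B1 -> L1 hit  d=D]
4: R B4 -> L0 miss  d=-]
5: R B2 -> L2 miss wb->B6  d=-]
6: W B6 -> L2 miss  d=D]
7: W B2 -> L2 miss wb->B6  d=D]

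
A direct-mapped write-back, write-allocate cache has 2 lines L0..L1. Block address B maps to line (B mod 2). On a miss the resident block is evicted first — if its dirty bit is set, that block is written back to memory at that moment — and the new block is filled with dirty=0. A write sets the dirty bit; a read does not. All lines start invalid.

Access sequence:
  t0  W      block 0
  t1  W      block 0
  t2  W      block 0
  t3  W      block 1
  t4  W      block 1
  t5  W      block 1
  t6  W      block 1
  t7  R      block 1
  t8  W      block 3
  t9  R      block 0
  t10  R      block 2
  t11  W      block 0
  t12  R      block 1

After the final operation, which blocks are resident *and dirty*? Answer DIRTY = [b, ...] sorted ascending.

0: W B0 → L0 miss [D]
1: W B0 → L0 hit [D]
2: W B0 → L0 hit [D]
3: W B1 → L1 miss [D]
4: W B1 → L1 hit [D]
5: W B1 → L1 hit [D]
6: W B1 → L1 hit [D]
7: R B1 → L1 hit [D]
8: W B3 → L1 miss wb→B1 [D]
9: R B0 → L0 hit [D]
10: R B2 → L0 miss wb→B0 [-]
11: W B0 → L0 miss [D]
12: R B1 → L1 miss wb→B3 [-]

DIRTY = [0]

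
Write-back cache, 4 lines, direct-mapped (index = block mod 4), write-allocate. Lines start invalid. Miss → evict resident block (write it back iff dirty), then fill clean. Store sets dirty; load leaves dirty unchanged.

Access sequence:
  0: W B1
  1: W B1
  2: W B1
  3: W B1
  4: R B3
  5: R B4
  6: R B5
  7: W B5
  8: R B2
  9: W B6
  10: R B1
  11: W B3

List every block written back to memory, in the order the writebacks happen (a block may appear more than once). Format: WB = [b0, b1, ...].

0: W B1 → L1 miss [D]
1: W B1 → L1 hit [D]
2: W B1 → L1 hit [D]
3: W B1 → L1 hit [D]
4: R B3 → L3 miss [-]
5: R B4 → L0 miss [-]
6: R B5 → L1 miss wb→B1 [-]
7: W B5 → L1 hit [D]
8: R B2 → L2 miss [-]
9: W B6 → L2 miss [D]
10: R B1 → L1 miss wb→B5 [-]
11: W B3 → L3 hit [D]

WB = [1, 5]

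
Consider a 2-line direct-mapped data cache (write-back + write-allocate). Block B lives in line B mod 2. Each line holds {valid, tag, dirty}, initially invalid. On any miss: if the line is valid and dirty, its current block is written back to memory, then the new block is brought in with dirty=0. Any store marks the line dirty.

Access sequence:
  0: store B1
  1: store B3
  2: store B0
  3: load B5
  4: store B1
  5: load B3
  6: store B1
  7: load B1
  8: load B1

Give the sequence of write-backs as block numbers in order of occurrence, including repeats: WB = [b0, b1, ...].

0: W B1 → L1 miss [D]
1: W B3 → L1 miss wb→B1 [D]
2: W B0 → L0 miss [D]
3: R B5 → L1 miss wb→B3 [-]
4: W B1 → L1 miss [D]
5: R B3 → L1 miss wb→B1 [-]
6: W B1 → L1 miss [D]
7: R B1 → L1 hit [D]
8: R B1 → L1 hit [D]

WB = [1, 3, 1]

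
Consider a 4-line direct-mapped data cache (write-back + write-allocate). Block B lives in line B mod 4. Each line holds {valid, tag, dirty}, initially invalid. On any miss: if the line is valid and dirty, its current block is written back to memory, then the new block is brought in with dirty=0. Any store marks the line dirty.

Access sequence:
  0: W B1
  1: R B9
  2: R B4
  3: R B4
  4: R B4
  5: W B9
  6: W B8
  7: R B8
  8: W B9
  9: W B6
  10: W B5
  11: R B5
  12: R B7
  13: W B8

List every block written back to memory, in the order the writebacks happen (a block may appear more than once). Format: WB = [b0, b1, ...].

0: W B1 -> L1 miss  d=D]
1: R B9 -> L1 miss wb->B1  d=-]
2: R B4 -> L0 miss  d=-]
3: R B4 -> L0 hit  d=-]
4: R B4 -> L0 hit  d=-]
5: W B9 -> L1 hit  d=D]
6: W B8 -> L0 miss  d=D]
7: R B8 -> L0 hit  d=D]
8: W B9 -> L1 hit  d=D]
9: W B6 -> L2 miss  d=D]
10: W B5 -> L1 miss wb->B9  d=D]
11: R B5 -> L1 hit  d=D]
12: R B7 -> L3 miss  d=-]
13: W B8 -> L0 hit  d=D]

WB = [1, 9]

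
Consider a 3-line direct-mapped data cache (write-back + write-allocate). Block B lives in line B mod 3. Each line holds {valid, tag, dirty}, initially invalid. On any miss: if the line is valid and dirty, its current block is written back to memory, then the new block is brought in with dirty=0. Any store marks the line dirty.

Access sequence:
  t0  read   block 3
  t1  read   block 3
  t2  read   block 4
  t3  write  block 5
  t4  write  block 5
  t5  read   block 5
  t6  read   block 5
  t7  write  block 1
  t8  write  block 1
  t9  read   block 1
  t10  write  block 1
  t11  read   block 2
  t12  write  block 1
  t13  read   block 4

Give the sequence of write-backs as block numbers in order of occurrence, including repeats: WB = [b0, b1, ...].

  0 | R B3 → L0 miss [-]
  1 | R B3 → L0 hit [-]
  2 | R B4 → L1 miss [-]
  3 | W B5 → L2 miss [D]
  4 | W B5 → L2 hit [D]
  5 | R B5 → L2 hit [D]
  6 | R B5 → L2 hit [D]
  7 | W B1 → L1 miss [D]
  8 | W B1 → L1 hit [D]
  9 | R B1 → L1 hit [D]
  10 | W B1 → L1 hit [D]
  11 | R B2 → L2 miss wb→B5 [-]
  12 | W B1 → L1 hit [D]
  13 | R B4 → L1 miss wb→B1 [-]

WB = [5, 1]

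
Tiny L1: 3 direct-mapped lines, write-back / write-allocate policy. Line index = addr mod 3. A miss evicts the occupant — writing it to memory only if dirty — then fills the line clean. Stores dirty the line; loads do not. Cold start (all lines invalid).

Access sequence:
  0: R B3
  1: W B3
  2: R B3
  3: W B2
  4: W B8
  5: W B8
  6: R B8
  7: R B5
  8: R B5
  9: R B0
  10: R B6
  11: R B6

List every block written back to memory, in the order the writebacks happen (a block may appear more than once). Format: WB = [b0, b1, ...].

  0 | R B3 → L0 miss [-]
  1 | W B3 → L0 hit [D]
  2 | R B3 → L0 hit [D]
  3 | W B2 → L2 miss [D]
  4 | W B8 → L2 miss wb→B2 [D]
  5 | W B8 → L2 hit [D]
  6 | R B8 → L2 hit [D]
  7 | R B5 → L2 miss wb→B8 [-]
  8 | R B5 → L2 hit [-]
  9 | R B0 → L0 miss wb→B3 [-]
  10 | R B6 → L0 miss [-]
  11 | R B6 → L0 hit [-]

WB = [2, 8, 3]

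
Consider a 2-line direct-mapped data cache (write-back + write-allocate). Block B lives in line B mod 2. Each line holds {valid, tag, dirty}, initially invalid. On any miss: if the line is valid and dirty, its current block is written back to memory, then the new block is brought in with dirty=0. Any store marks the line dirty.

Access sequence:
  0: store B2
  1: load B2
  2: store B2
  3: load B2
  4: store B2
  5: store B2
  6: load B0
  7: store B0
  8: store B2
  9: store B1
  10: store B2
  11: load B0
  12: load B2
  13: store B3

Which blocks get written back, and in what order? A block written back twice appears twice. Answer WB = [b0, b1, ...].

  0 | W B2 → L0 miss [D]
  1 | R B2 → L0 hit [D]
  2 | W B2 → L0 hit [D]
  3 | R B2 → L0 hit [D]
  4 | W B2 → L0 hit [D]
  5 | W B2 → L0 hit [D]
  6 | R B0 → L0 miss wb→B2 [-]
  7 | W B0 → L0 hit [D]
  8 | W B2 → L0 miss wb→B0 [D]
  9 | W B1 → L1 miss [D]
  10 | W B2 → L0 hit [D]
  11 | R B0 → L0 miss wb→B2 [-]
  12 | R B2 → L0 miss [-]
  13 | W B3 → L1 miss wb→B1 [D]

WB = [2, 0, 2, 1]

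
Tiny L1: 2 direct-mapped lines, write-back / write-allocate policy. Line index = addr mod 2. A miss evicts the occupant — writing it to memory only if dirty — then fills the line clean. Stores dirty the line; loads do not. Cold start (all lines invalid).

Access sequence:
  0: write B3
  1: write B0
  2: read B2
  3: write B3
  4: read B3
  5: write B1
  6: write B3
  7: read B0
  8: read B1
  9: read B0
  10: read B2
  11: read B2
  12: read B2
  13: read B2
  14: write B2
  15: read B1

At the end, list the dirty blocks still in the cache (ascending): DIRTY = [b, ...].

DIRTY = [2]

  0 | W B3 → L1 miss [D]
  1 | W B0 → L0 miss [D]
  2 | R B2 → L0 miss wb→B0 [-]
  3 | W B3 → L1 hit [D]
  4 | R B3 → L1 hit [D]
  5 | W B1 → L1 miss wb→B3 [D]
  6 | W B3 → L1 miss wb→B1 [D]
  7 | R B0 → L0 miss [-]
  8 | R B1 → L1 miss wb→B3 [-]
  9 | R B0 → L0 hit [-]
  10 | R B2 → L0 miss [-]
  11 | R B2 → L0 hit [-]
  12 | R B2 → L0 hit [-]
  13 | R B2 → L0 hit [-]
  14 | W B2 → L0 hit [D]
  15 | R B1 → L1 hit [-]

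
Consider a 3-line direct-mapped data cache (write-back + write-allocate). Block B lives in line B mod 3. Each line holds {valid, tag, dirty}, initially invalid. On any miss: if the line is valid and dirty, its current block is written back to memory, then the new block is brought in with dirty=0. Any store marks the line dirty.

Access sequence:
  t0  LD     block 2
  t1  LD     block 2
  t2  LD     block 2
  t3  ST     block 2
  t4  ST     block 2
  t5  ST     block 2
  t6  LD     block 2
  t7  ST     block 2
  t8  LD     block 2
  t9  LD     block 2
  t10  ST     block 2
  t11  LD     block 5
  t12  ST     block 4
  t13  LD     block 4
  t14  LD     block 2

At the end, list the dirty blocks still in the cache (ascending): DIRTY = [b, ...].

0: R B2 → L2 miss [-]
1: R B2 → L2 hit [-]
2: R B2 → L2 hit [-]
3: W B2 → L2 hit [D]
4: W B2 → L2 hit [D]
5: W B2 → L2 hit [D]
6: R B2 → L2 hit [D]
7: W B2 → L2 hit [D]
8: R B2 → L2 hit [D]
9: R B2 → L2 hit [D]
10: W B2 → L2 hit [D]
11: R B5 → L2 miss wb→B2 [-]
12: W B4 → L1 miss [D]
13: R B4 → L1 hit [D]
14: R B2 → L2 miss [-]

DIRTY = [4]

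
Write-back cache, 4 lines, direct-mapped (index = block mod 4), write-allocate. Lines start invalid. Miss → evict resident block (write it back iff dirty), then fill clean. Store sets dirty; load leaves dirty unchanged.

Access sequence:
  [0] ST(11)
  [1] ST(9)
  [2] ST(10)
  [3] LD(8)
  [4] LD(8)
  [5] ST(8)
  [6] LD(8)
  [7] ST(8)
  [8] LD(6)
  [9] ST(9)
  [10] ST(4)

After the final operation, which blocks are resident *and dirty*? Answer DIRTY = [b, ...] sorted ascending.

DIRTY = [4, 9, 11]

0: W B11 -> L3 miss  d=D]
1: W B9 -> L1 miss  d=D]
2: W B10 -> L2 miss  d=D]
3: R B8 -> L0 miss  d=-]
4: R B8 -> L0 hit  d=-]
5: W B8 -> L0 hit  d=D]
6: R B8 -> L0 hit  d=D]
7: W B8 -> L0 hit  d=D]
8: R B6 -> L2 miss wb->B10  d=-]
9: W B9 -> L1 hit  d=D]
10: W B4 -> L0 miss wb->B8  d=D]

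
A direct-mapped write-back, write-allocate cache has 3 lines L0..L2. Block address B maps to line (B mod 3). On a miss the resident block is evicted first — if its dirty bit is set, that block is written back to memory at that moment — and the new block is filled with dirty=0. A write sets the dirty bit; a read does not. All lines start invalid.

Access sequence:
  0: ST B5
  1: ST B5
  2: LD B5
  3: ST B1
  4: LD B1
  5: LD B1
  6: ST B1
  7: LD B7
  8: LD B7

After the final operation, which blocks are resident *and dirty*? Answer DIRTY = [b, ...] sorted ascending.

DIRTY = [5]

  0 | W B5 → L2 miss [D]
  1 | W B5 → L2 hit [D]
  2 | R B5 → L2 hit [D]
  3 | W B1 → L1 miss [D]
  4 | R B1 → L1 hit [D]
  5 | R B1 → L1 hit [D]
  6 | W B1 → L1 hit [D]
  7 | R B7 → L1 miss wb→B1 [-]
  8 | R B7 → L1 hit [-]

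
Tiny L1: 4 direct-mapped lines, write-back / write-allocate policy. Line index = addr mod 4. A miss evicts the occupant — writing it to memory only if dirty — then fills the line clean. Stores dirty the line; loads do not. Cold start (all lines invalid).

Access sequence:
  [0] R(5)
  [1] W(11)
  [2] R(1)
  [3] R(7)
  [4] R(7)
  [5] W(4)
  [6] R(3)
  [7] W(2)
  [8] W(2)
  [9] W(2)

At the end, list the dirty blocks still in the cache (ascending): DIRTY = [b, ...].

DIRTY = [2, 4]

0: R B5 → L1 miss [-]
1: W B11 → L3 miss [D]
2: R B1 → L1 miss [-]
3: R B7 → L3 miss wb→B11 [-]
4: R B7 → L3 hit [-]
5: W B4 → L0 miss [D]
6: R B3 → L3 miss [-]
7: W B2 → L2 miss [D]
8: W B2 → L2 hit [D]
9: W B2 → L2 hit [D]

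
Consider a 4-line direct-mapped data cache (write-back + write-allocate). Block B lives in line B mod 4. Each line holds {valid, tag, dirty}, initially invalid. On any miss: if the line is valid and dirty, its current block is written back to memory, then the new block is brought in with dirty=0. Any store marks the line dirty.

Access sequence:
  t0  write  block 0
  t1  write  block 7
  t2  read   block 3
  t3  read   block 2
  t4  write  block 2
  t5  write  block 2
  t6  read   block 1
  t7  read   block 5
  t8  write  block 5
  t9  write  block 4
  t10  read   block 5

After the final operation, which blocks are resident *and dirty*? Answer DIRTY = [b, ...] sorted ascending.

DIRTY = [2, 4, 5]

0: W B0 -> L0 miss  d=D]
1: W B7 -> L3 miss  d=D]
2: R B3 -> L3 miss wb->B7  d=-]
3: R B2 -> L2 miss  d=-]
4: W B2 -> L2 hit  d=D]
5: W B2 -> L2 hit  d=D]
6: R B1 -> L1 miss  d=-]
7: R B5 -> L1 miss  d=-]
8: W B5 -> L1 hit  d=D]
9: W B4 -> L0 miss wb->B0  d=D]
10: R B5 -> L1 hit  d=D]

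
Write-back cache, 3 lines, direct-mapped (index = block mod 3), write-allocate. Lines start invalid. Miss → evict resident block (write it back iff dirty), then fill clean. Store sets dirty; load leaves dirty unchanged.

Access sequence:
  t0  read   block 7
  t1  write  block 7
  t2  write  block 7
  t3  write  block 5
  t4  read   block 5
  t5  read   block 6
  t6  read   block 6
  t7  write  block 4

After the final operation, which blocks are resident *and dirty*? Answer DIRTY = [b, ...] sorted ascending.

DIRTY = [4, 5]

0: R B7 -> L1 miss  d=-]
1: W B7 -> L1 hit  d=D]
2: W B7 -> L1 hit  d=D]
3: W B5 -> L2 miss  d=D]
4: R B5 -> L2 hit  d=D]
5: R B6 -> L0 miss  d=-]
6: R B6 -> L0 hit  d=-]
7: W B4 -> L1 miss wb->B7  d=D]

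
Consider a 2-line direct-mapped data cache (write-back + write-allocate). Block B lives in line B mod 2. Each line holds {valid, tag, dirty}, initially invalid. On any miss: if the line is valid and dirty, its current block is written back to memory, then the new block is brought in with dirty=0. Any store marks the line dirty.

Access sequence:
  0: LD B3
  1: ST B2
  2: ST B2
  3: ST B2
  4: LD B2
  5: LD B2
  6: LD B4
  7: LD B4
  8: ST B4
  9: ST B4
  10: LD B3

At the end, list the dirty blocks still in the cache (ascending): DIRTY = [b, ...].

DIRTY = [4]

0: R B3 -> L1 miss  d=-]
1: W B2 -> L0 miss  d=D]
2: W B2 -> L0 hit  d=D]
3: W B2 -> L0 hit  d=D]
4: R B2 -> L0 hit  d=D]
5: R B2 -> L0 hit  d=D]
6: R B4 -> L0 miss wb->B2  d=-]
7: R B4 -> L0 hit  d=-]
8: W B4 -> L0 hit  d=D]
9: W B4 -> L0 hit  d=D]
10: R B3 -> L1 hit  d=-]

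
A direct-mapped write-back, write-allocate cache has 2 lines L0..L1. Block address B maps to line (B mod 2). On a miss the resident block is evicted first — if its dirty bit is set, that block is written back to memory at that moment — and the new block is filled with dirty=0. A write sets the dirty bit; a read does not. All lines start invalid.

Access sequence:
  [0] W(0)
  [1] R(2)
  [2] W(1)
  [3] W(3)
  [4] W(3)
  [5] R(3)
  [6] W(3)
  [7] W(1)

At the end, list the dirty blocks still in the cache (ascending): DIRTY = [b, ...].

0: W B0 → L0 miss [D]
1: R B2 → L0 miss wb→B0 [-]
2: W B1 → L1 miss [D]
3: W B3 → L1 miss wb→B1 [D]
4: W B3 → L1 hit [D]
5: R B3 → L1 hit [D]
6: W B3 → L1 hit [D]
7: W B1 → L1 miss wb→B3 [D]

DIRTY = [1]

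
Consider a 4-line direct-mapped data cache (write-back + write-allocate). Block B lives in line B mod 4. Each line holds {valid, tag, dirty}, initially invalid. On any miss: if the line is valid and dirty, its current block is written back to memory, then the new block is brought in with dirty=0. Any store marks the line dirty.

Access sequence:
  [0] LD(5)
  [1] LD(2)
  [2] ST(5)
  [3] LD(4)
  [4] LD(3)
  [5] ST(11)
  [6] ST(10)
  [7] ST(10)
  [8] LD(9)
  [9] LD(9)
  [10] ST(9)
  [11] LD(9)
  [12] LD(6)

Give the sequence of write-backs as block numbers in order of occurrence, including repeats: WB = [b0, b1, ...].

0: R B5 → L1 miss [-]
1: R B2 → L2 miss [-]
2: W B5 → L1 hit [D]
3: R B4 → L0 miss [-]
4: R B3 → L3 miss [-]
5: W B11 → L3 miss [D]
6: W B10 → L2 miss [D]
7: W B10 → L2 hit [D]
8: R B9 → L1 miss wb→B5 [-]
9: R B9 → L1 hit [-]
10: W B9 → L1 hit [D]
11: R B9 → L1 hit [D]
12: R B6 → L2 miss wb→B10 [-]

WB = [5, 10]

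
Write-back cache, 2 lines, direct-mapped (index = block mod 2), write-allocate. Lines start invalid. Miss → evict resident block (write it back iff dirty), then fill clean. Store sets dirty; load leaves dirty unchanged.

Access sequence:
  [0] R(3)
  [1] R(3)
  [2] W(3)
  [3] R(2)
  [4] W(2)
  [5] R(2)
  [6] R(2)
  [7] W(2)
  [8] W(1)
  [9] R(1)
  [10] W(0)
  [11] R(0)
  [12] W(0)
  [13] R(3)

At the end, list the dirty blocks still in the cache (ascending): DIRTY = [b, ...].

DIRTY = [0]

  0 | R B3 → L1 miss [-]
  1 | R B3 → L1 hit [-]
  2 | W B3 → L1 hit [D]
  3 | R B2 → L0 miss [-]
  4 | W B2 → L0 hit [D]
  5 | R B2 → L0 hit [D]
  6 | R B2 → L0 hit [D]
  7 | W B2 → L0 hit [D]
  8 | W B1 → L1 miss wb→B3 [D]
  9 | R B1 → L1 hit [D]
  10 | W B0 → L0 miss wb→B2 [D]
  11 | R B0 → L0 hit [D]
  12 | W B0 → L0 hit [D]
  13 | R B3 → L1 miss wb→B1 [-]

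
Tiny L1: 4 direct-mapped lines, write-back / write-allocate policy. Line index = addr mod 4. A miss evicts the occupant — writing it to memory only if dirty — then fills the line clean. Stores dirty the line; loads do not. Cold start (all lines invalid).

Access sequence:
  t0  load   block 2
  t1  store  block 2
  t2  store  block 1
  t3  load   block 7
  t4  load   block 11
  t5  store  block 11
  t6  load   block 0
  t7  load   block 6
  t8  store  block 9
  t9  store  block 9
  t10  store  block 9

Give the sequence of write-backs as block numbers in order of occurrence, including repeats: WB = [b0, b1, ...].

WB = [2, 1]

0: R B2 -> L2 miss  d=-]
1: W B2 -> L2 hit  d=D]
2: W B1 -> L1 miss  d=D]
3: R B7 -> L3 miss  d=-]
4: R B11 -> L3 miss  d=-]
5: W B11 -> L3 hit  d=D]
6: R B0 -> L0 miss  d=-]
7: R B6 -> L2 miss wb->B2  d=-]
8: W B9 -> L1 miss wb->B1  d=D]
9: W B9 -> L1 hit  d=D]
10: W B9 -> L1 hit  d=D]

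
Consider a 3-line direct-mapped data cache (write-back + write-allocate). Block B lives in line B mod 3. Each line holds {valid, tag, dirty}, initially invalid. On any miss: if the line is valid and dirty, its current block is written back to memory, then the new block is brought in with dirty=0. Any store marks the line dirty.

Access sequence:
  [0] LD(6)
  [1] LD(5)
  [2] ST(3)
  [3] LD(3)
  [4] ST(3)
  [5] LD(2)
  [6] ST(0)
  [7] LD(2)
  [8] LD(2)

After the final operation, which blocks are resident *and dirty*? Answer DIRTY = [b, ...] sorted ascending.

  0 | R B6 → L0 miss [-]
  1 | R B5 → L2 miss [-]
  2 | W B3 → L0 miss [D]
  3 | R B3 → L0 hit [D]
  4 | W B3 → L0 hit [D]
  5 | R B2 → L2 miss [-]
  6 | W B0 → L0 miss wb→B3 [D]
  7 | R B2 → L2 hit [-]
  8 | R B2 → L2 hit [-]

DIRTY = [0]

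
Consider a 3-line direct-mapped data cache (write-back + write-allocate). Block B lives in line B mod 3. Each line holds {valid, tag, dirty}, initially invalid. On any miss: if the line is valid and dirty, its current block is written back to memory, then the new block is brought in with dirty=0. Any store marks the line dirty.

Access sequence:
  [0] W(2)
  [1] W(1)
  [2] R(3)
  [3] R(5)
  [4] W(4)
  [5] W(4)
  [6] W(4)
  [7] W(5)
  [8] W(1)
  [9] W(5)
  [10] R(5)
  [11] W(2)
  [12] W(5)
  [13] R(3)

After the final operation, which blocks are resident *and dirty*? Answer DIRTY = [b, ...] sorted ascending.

0: W B2 → L2 miss [D]
1: W B1 → L1 miss [D]
2: R B3 → L0 miss [-]
3: R B5 → L2 miss wb→B2 [-]
4: W B4 → L1 miss wb→B1 [D]
5: W B4 → L1 hit [D]
6: W B4 → L1 hit [D]
7: W B5 → L2 hit [D]
8: W B1 → L1 miss wb→B4 [D]
9: W B5 → L2 hit [D]
10: R B5 → L2 hit [D]
11: W B2 → L2 miss wb→B5 [D]
12: W B5 → L2 miss wb→B2 [D]
13: R B3 → L0 hit [-]

DIRTY = [1, 5]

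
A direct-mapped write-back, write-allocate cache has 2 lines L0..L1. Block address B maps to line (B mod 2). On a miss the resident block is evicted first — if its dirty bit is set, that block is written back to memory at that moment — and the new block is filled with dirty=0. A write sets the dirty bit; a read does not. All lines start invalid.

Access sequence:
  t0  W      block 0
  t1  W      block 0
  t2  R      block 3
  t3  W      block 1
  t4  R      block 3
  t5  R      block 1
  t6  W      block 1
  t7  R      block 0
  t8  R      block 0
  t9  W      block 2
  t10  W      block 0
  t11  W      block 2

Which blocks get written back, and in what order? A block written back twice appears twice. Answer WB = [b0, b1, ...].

WB = [1, 0, 2, 0]

0: W B0 -> L0 miss  d=D]
1: W B0 -> L0 hit  d=D]
2: R B3 -> L1 miss  d=-]
3: W B1 -> L1 miss  d=D]
4: R B3 -> L1 miss wb->B1  d=-]
5: R B1 -> L1 miss  d=-]
6: W B1 -> L1 hit  d=D]
7: R B0 -> L0 hit  d=D]
8: R B0 -> L0 hit  d=D]
9: W B2 -> L0 miss wb->B0  d=D]
10: W B0 -> L0 miss wb->B2  d=D]
11: W B2 -> L0 miss wb->B0  d=D]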